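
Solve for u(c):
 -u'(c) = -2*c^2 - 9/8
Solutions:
 u(c) = C1 + 2*c^3/3 + 9*c/8


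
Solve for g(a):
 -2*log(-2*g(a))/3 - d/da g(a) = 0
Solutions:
 3*Integral(1/(log(-_y) + log(2)), (_y, g(a)))/2 = C1 - a


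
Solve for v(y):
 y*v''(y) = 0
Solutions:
 v(y) = C1 + C2*y


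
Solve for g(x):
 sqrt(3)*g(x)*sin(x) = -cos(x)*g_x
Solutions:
 g(x) = C1*cos(x)^(sqrt(3))


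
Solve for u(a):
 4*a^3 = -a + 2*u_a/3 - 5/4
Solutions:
 u(a) = C1 + 3*a^4/2 + 3*a^2/4 + 15*a/8


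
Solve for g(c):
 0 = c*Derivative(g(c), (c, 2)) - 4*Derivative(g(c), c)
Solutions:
 g(c) = C1 + C2*c^5


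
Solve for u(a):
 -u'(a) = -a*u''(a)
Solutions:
 u(a) = C1 + C2*a^2


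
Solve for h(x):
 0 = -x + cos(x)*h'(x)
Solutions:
 h(x) = C1 + Integral(x/cos(x), x)


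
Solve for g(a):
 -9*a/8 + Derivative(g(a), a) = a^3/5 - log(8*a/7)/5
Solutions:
 g(a) = C1 + a^4/20 + 9*a^2/16 - a*log(a)/5 - 3*a*log(2)/5 + a/5 + a*log(7)/5


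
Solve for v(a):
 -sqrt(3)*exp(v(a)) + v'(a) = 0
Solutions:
 v(a) = log(-1/(C1 + sqrt(3)*a))


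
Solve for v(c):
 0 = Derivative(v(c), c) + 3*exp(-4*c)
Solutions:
 v(c) = C1 + 3*exp(-4*c)/4


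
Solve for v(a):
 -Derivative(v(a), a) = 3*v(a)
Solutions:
 v(a) = C1*exp(-3*a)


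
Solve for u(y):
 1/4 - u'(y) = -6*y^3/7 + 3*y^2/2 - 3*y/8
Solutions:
 u(y) = C1 + 3*y^4/14 - y^3/2 + 3*y^2/16 + y/4


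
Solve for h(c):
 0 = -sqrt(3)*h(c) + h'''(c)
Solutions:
 h(c) = C3*exp(3^(1/6)*c) + (C1*sin(3^(2/3)*c/2) + C2*cos(3^(2/3)*c/2))*exp(-3^(1/6)*c/2)


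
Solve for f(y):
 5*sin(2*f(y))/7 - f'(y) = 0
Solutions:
 -5*y/7 + log(cos(2*f(y)) - 1)/4 - log(cos(2*f(y)) + 1)/4 = C1


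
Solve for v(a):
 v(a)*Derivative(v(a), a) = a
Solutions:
 v(a) = -sqrt(C1 + a^2)
 v(a) = sqrt(C1 + a^2)


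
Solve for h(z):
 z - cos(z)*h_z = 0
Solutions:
 h(z) = C1 + Integral(z/cos(z), z)


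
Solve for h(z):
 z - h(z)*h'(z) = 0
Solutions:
 h(z) = -sqrt(C1 + z^2)
 h(z) = sqrt(C1 + z^2)


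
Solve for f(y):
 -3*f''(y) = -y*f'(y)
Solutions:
 f(y) = C1 + C2*erfi(sqrt(6)*y/6)


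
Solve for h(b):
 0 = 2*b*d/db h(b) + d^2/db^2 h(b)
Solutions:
 h(b) = C1 + C2*erf(b)


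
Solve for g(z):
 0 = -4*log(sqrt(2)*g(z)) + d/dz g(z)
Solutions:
 -Integral(1/(2*log(_y) + log(2)), (_y, g(z)))/2 = C1 - z


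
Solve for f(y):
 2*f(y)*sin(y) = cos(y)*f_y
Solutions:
 f(y) = C1/cos(y)^2


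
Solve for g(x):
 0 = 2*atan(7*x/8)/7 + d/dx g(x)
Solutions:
 g(x) = C1 - 2*x*atan(7*x/8)/7 + 8*log(49*x^2 + 64)/49


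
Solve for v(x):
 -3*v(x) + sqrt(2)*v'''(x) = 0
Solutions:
 v(x) = C3*exp(2^(5/6)*3^(1/3)*x/2) + (C1*sin(6^(5/6)*x/4) + C2*cos(6^(5/6)*x/4))*exp(-2^(5/6)*3^(1/3)*x/4)


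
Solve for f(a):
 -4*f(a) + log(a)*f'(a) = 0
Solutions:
 f(a) = C1*exp(4*li(a))


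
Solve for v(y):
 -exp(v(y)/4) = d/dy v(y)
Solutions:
 v(y) = 4*log(1/(C1 + y)) + 8*log(2)


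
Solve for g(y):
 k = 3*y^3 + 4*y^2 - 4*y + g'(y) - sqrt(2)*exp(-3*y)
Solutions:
 g(y) = C1 + k*y - 3*y^4/4 - 4*y^3/3 + 2*y^2 - sqrt(2)*exp(-3*y)/3


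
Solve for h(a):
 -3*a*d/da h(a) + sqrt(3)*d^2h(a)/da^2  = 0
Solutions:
 h(a) = C1 + C2*erfi(sqrt(2)*3^(1/4)*a/2)


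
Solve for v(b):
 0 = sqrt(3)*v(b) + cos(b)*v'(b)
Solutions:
 v(b) = C1*(sin(b) - 1)^(sqrt(3)/2)/(sin(b) + 1)^(sqrt(3)/2)


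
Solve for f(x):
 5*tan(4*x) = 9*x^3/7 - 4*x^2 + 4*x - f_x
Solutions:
 f(x) = C1 + 9*x^4/28 - 4*x^3/3 + 2*x^2 + 5*log(cos(4*x))/4


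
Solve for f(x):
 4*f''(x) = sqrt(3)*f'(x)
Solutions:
 f(x) = C1 + C2*exp(sqrt(3)*x/4)


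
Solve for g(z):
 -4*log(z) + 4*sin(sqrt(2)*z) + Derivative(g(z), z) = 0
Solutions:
 g(z) = C1 + 4*z*log(z) - 4*z + 2*sqrt(2)*cos(sqrt(2)*z)


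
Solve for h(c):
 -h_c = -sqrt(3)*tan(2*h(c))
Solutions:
 h(c) = -asin(C1*exp(2*sqrt(3)*c))/2 + pi/2
 h(c) = asin(C1*exp(2*sqrt(3)*c))/2


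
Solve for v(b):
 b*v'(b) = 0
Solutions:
 v(b) = C1


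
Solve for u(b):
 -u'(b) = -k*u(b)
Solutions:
 u(b) = C1*exp(b*k)


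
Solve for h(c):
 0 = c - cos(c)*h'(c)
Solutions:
 h(c) = C1 + Integral(c/cos(c), c)


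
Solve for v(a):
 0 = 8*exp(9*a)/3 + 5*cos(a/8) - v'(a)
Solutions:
 v(a) = C1 + 8*exp(9*a)/27 + 40*sin(a/8)


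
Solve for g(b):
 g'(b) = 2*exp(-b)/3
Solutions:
 g(b) = C1 - 2*exp(-b)/3


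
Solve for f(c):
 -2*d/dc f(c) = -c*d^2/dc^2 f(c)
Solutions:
 f(c) = C1 + C2*c^3


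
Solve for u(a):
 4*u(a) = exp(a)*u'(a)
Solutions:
 u(a) = C1*exp(-4*exp(-a))


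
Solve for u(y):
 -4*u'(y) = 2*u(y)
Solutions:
 u(y) = C1*exp(-y/2)


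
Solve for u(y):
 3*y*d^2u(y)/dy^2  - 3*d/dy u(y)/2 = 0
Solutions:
 u(y) = C1 + C2*y^(3/2)


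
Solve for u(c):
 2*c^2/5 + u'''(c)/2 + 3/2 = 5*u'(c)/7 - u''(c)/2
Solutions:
 u(c) = C1 + C2*exp(c*(-7 + sqrt(329))/14) + C3*exp(-c*(7 + sqrt(329))/14) + 14*c^3/75 + 49*c^2/125 + 4291*c/1250


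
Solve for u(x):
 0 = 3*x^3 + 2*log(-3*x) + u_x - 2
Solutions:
 u(x) = C1 - 3*x^4/4 - 2*x*log(-x) + 2*x*(2 - log(3))


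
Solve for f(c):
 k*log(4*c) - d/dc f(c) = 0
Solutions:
 f(c) = C1 + c*k*log(c) - c*k + c*k*log(4)


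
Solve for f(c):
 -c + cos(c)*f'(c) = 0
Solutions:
 f(c) = C1 + Integral(c/cos(c), c)


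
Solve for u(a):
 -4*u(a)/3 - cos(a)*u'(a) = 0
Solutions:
 u(a) = C1*(sin(a) - 1)^(2/3)/(sin(a) + 1)^(2/3)


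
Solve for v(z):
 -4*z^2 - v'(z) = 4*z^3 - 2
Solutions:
 v(z) = C1 - z^4 - 4*z^3/3 + 2*z


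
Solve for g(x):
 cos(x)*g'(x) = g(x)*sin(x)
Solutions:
 g(x) = C1/cos(x)


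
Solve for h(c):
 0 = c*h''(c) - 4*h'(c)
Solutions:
 h(c) = C1 + C2*c^5


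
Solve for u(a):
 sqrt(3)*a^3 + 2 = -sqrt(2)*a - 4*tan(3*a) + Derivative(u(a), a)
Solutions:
 u(a) = C1 + sqrt(3)*a^4/4 + sqrt(2)*a^2/2 + 2*a - 4*log(cos(3*a))/3


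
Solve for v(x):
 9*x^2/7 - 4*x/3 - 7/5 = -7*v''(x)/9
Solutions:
 v(x) = C1 + C2*x - 27*x^4/196 + 2*x^3/7 + 9*x^2/10


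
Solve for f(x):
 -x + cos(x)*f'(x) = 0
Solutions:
 f(x) = C1 + Integral(x/cos(x), x)


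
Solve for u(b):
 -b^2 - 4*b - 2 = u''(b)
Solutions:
 u(b) = C1 + C2*b - b^4/12 - 2*b^3/3 - b^2


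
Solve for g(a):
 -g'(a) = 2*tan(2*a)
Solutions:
 g(a) = C1 + log(cos(2*a))


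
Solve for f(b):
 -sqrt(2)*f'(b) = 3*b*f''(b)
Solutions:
 f(b) = C1 + C2*b^(1 - sqrt(2)/3)


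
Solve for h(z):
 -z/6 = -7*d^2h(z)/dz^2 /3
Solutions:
 h(z) = C1 + C2*z + z^3/84


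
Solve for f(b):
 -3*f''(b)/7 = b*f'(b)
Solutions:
 f(b) = C1 + C2*erf(sqrt(42)*b/6)


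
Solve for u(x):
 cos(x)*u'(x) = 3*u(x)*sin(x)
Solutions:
 u(x) = C1/cos(x)^3


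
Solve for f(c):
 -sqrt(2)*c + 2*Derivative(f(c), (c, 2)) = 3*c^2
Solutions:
 f(c) = C1 + C2*c + c^4/8 + sqrt(2)*c^3/12


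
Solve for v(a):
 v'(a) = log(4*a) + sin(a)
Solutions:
 v(a) = C1 + a*log(a) - a + 2*a*log(2) - cos(a)


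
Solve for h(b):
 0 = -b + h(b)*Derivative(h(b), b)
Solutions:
 h(b) = -sqrt(C1 + b^2)
 h(b) = sqrt(C1 + b^2)


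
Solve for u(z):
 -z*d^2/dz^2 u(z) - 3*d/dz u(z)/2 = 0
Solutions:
 u(z) = C1 + C2/sqrt(z)


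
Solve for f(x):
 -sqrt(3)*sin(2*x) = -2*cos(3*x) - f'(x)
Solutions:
 f(x) = C1 - 2*sin(3*x)/3 - sqrt(3)*cos(2*x)/2


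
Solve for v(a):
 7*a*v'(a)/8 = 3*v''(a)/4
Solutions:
 v(a) = C1 + C2*erfi(sqrt(21)*a/6)


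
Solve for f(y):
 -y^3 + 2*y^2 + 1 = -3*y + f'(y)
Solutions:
 f(y) = C1 - y^4/4 + 2*y^3/3 + 3*y^2/2 + y


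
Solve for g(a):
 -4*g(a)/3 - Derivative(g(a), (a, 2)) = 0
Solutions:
 g(a) = C1*sin(2*sqrt(3)*a/3) + C2*cos(2*sqrt(3)*a/3)


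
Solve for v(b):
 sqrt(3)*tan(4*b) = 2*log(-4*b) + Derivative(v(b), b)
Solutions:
 v(b) = C1 - 2*b*log(-b) - 4*b*log(2) + 2*b - sqrt(3)*log(cos(4*b))/4


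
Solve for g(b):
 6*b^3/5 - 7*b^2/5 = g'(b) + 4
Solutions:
 g(b) = C1 + 3*b^4/10 - 7*b^3/15 - 4*b


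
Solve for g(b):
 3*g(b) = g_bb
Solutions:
 g(b) = C1*exp(-sqrt(3)*b) + C2*exp(sqrt(3)*b)


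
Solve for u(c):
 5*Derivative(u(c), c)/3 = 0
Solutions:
 u(c) = C1


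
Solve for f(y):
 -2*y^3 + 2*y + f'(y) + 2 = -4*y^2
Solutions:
 f(y) = C1 + y^4/2 - 4*y^3/3 - y^2 - 2*y


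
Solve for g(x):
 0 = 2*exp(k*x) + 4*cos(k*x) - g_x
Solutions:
 g(x) = C1 + 2*exp(k*x)/k + 4*sin(k*x)/k


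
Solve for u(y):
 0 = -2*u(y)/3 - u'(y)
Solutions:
 u(y) = C1*exp(-2*y/3)


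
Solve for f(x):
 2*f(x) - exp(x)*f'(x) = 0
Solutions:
 f(x) = C1*exp(-2*exp(-x))


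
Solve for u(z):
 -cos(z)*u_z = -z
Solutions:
 u(z) = C1 + Integral(z/cos(z), z)


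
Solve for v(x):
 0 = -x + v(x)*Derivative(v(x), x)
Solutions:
 v(x) = -sqrt(C1 + x^2)
 v(x) = sqrt(C1 + x^2)


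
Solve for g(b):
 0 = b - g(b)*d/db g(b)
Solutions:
 g(b) = -sqrt(C1 + b^2)
 g(b) = sqrt(C1 + b^2)


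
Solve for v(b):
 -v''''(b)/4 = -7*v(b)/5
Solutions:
 v(b) = C1*exp(-sqrt(2)*5^(3/4)*7^(1/4)*b/5) + C2*exp(sqrt(2)*5^(3/4)*7^(1/4)*b/5) + C3*sin(sqrt(2)*5^(3/4)*7^(1/4)*b/5) + C4*cos(sqrt(2)*5^(3/4)*7^(1/4)*b/5)


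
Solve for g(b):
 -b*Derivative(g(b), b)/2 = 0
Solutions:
 g(b) = C1


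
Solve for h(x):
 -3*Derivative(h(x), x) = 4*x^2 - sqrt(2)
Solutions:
 h(x) = C1 - 4*x^3/9 + sqrt(2)*x/3


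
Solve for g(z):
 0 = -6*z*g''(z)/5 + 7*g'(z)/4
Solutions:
 g(z) = C1 + C2*z^(59/24)


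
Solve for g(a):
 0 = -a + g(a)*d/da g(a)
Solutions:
 g(a) = -sqrt(C1 + a^2)
 g(a) = sqrt(C1 + a^2)


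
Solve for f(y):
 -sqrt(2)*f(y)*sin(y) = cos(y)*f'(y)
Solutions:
 f(y) = C1*cos(y)^(sqrt(2))


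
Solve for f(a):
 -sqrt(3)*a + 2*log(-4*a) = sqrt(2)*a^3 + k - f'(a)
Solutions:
 f(a) = C1 + sqrt(2)*a^4/4 + sqrt(3)*a^2/2 + a*(k - 4*log(2) + 2) - 2*a*log(-a)


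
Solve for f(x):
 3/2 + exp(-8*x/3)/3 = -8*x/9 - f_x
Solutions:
 f(x) = C1 - 4*x^2/9 - 3*x/2 + exp(-8*x/3)/8


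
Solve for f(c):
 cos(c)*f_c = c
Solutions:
 f(c) = C1 + Integral(c/cos(c), c)


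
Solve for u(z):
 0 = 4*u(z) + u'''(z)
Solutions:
 u(z) = C3*exp(-2^(2/3)*z) + (C1*sin(2^(2/3)*sqrt(3)*z/2) + C2*cos(2^(2/3)*sqrt(3)*z/2))*exp(2^(2/3)*z/2)


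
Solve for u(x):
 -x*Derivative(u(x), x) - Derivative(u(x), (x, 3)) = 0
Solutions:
 u(x) = C1 + Integral(C2*airyai(-x) + C3*airybi(-x), x)


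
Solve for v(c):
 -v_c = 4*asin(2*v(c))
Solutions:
 Integral(1/asin(2*_y), (_y, v(c))) = C1 - 4*c


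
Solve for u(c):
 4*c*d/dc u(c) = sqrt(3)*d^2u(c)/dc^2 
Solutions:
 u(c) = C1 + C2*erfi(sqrt(2)*3^(3/4)*c/3)


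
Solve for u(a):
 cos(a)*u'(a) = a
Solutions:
 u(a) = C1 + Integral(a/cos(a), a)


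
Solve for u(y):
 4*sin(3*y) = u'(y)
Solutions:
 u(y) = C1 - 4*cos(3*y)/3


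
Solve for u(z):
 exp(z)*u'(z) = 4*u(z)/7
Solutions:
 u(z) = C1*exp(-4*exp(-z)/7)


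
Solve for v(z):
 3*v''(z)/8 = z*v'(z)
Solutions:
 v(z) = C1 + C2*erfi(2*sqrt(3)*z/3)


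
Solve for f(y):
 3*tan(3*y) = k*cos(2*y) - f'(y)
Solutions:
 f(y) = C1 + k*sin(2*y)/2 + log(cos(3*y))


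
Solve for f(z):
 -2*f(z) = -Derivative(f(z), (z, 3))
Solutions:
 f(z) = C3*exp(2^(1/3)*z) + (C1*sin(2^(1/3)*sqrt(3)*z/2) + C2*cos(2^(1/3)*sqrt(3)*z/2))*exp(-2^(1/3)*z/2)


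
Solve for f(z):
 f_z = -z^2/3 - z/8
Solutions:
 f(z) = C1 - z^3/9 - z^2/16


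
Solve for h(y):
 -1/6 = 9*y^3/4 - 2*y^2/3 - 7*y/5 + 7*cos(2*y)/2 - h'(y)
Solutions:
 h(y) = C1 + 9*y^4/16 - 2*y^3/9 - 7*y^2/10 + y/6 + 7*sin(2*y)/4


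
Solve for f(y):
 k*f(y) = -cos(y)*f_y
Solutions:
 f(y) = C1*exp(k*(log(sin(y) - 1) - log(sin(y) + 1))/2)


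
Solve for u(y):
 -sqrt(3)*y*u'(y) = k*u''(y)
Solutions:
 u(y) = C1 + C2*sqrt(k)*erf(sqrt(2)*3^(1/4)*y*sqrt(1/k)/2)


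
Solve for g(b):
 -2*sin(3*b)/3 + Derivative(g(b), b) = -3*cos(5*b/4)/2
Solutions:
 g(b) = C1 - 6*sin(5*b/4)/5 - 2*cos(3*b)/9


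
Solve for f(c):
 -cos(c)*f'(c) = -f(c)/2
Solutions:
 f(c) = C1*(sin(c) + 1)^(1/4)/(sin(c) - 1)^(1/4)


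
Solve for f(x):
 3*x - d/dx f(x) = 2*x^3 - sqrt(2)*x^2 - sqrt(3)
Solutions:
 f(x) = C1 - x^4/2 + sqrt(2)*x^3/3 + 3*x^2/2 + sqrt(3)*x


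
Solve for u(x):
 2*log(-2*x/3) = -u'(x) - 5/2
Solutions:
 u(x) = C1 - 2*x*log(-x) + x*(-2*log(2) - 1/2 + 2*log(3))


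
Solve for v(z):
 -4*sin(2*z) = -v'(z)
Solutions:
 v(z) = C1 - 2*cos(2*z)


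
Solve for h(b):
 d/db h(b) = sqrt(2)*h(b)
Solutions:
 h(b) = C1*exp(sqrt(2)*b)


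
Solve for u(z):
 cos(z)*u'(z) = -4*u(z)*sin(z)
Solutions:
 u(z) = C1*cos(z)^4


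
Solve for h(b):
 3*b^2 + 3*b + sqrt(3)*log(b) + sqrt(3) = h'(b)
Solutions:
 h(b) = C1 + b^3 + 3*b^2/2 + sqrt(3)*b*log(b)


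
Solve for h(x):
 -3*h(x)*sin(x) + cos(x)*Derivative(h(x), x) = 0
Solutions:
 h(x) = C1/cos(x)^3


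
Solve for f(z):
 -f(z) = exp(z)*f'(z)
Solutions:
 f(z) = C1*exp(exp(-z))


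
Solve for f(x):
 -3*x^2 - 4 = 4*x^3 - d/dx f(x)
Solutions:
 f(x) = C1 + x^4 + x^3 + 4*x


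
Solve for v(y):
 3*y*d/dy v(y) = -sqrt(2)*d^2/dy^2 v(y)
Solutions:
 v(y) = C1 + C2*erf(2^(1/4)*sqrt(3)*y/2)


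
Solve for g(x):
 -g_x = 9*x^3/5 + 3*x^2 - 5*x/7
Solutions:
 g(x) = C1 - 9*x^4/20 - x^3 + 5*x^2/14


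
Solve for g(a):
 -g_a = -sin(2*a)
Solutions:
 g(a) = C1 - cos(2*a)/2


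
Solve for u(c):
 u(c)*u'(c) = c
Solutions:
 u(c) = -sqrt(C1 + c^2)
 u(c) = sqrt(C1 + c^2)


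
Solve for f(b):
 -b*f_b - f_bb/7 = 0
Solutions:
 f(b) = C1 + C2*erf(sqrt(14)*b/2)


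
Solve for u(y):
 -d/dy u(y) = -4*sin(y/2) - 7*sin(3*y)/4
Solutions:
 u(y) = C1 - 8*cos(y/2) - 7*cos(3*y)/12


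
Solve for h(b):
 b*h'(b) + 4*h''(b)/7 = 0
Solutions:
 h(b) = C1 + C2*erf(sqrt(14)*b/4)


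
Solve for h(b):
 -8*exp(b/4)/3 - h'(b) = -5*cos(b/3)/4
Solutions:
 h(b) = C1 - 32*exp(b/4)/3 + 15*sin(b/3)/4


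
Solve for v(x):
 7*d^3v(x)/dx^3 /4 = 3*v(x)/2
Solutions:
 v(x) = C3*exp(6^(1/3)*7^(2/3)*x/7) + (C1*sin(2^(1/3)*3^(5/6)*7^(2/3)*x/14) + C2*cos(2^(1/3)*3^(5/6)*7^(2/3)*x/14))*exp(-6^(1/3)*7^(2/3)*x/14)


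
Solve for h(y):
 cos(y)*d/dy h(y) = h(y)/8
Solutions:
 h(y) = C1*(sin(y) + 1)^(1/16)/(sin(y) - 1)^(1/16)


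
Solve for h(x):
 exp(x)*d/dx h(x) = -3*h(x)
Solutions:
 h(x) = C1*exp(3*exp(-x))


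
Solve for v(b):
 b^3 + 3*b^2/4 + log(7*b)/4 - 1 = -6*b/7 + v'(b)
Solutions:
 v(b) = C1 + b^4/4 + b^3/4 + 3*b^2/7 + b*log(b)/4 - 5*b/4 + b*log(7)/4


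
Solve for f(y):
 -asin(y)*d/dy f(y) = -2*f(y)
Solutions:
 f(y) = C1*exp(2*Integral(1/asin(y), y))


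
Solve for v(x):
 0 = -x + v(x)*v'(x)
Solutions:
 v(x) = -sqrt(C1 + x^2)
 v(x) = sqrt(C1 + x^2)


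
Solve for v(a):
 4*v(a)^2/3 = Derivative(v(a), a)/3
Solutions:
 v(a) = -1/(C1 + 4*a)


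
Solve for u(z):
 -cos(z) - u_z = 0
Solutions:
 u(z) = C1 - sin(z)


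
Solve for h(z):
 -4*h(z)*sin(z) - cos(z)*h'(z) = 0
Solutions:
 h(z) = C1*cos(z)^4


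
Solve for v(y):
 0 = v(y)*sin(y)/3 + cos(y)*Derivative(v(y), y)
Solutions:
 v(y) = C1*cos(y)^(1/3)


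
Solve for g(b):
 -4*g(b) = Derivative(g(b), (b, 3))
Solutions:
 g(b) = C3*exp(-2^(2/3)*b) + (C1*sin(2^(2/3)*sqrt(3)*b/2) + C2*cos(2^(2/3)*sqrt(3)*b/2))*exp(2^(2/3)*b/2)


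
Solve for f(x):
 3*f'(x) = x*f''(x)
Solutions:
 f(x) = C1 + C2*x^4


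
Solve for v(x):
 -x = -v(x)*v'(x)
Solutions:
 v(x) = -sqrt(C1 + x^2)
 v(x) = sqrt(C1 + x^2)


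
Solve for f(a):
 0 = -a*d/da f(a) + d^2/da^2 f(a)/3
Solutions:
 f(a) = C1 + C2*erfi(sqrt(6)*a/2)


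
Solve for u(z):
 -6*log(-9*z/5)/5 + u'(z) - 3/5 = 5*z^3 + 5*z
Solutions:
 u(z) = C1 + 5*z^4/4 + 5*z^2/2 + 6*z*log(-z)/5 + 3*z*(-2*log(5) - 1 + 4*log(3))/5


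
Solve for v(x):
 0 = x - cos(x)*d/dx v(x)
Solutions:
 v(x) = C1 + Integral(x/cos(x), x)


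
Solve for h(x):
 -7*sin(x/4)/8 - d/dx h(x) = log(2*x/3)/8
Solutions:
 h(x) = C1 - x*log(x)/8 - x*log(2)/8 + x/8 + x*log(3)/8 + 7*cos(x/4)/2


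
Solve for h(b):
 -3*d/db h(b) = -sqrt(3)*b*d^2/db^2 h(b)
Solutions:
 h(b) = C1 + C2*b^(1 + sqrt(3))


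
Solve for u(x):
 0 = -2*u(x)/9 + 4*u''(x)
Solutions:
 u(x) = C1*exp(-sqrt(2)*x/6) + C2*exp(sqrt(2)*x/6)


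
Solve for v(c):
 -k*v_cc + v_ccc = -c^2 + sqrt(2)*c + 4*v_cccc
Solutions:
 v(c) = C1 + C2*c + C3*exp(c*(1 - sqrt(1 - 16*k))/8) + C4*exp(c*(sqrt(1 - 16*k) + 1)/8) + c^4/(12*k) + c^3*(-sqrt(2) + 2/k)/(6*k) + c^2*(-4 - sqrt(2)/2 + 1/k)/k^2


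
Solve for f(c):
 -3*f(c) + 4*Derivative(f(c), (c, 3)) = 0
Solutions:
 f(c) = C3*exp(6^(1/3)*c/2) + (C1*sin(2^(1/3)*3^(5/6)*c/4) + C2*cos(2^(1/3)*3^(5/6)*c/4))*exp(-6^(1/3)*c/4)


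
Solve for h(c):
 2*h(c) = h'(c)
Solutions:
 h(c) = C1*exp(2*c)


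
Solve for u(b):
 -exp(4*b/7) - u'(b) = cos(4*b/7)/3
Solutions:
 u(b) = C1 - 7*exp(4*b/7)/4 - 7*sin(4*b/7)/12


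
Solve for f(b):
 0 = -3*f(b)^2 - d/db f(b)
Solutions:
 f(b) = 1/(C1 + 3*b)


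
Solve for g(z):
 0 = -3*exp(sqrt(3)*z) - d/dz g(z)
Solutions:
 g(z) = C1 - sqrt(3)*exp(sqrt(3)*z)


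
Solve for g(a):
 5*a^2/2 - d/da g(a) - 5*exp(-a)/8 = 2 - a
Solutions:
 g(a) = C1 + 5*a^3/6 + a^2/2 - 2*a + 5*exp(-a)/8


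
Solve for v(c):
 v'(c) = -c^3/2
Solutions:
 v(c) = C1 - c^4/8


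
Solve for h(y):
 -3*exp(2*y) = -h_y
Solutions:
 h(y) = C1 + 3*exp(2*y)/2


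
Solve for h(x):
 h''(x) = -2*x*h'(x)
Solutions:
 h(x) = C1 + C2*erf(x)


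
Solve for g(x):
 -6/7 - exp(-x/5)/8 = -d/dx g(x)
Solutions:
 g(x) = C1 + 6*x/7 - 5*exp(-x/5)/8


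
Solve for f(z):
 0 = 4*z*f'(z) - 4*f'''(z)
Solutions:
 f(z) = C1 + Integral(C2*airyai(z) + C3*airybi(z), z)


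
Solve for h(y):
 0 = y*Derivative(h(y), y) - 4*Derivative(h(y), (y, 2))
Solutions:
 h(y) = C1 + C2*erfi(sqrt(2)*y/4)


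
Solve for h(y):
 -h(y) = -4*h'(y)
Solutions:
 h(y) = C1*exp(y/4)


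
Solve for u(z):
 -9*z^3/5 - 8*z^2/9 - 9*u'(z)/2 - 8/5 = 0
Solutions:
 u(z) = C1 - z^4/10 - 16*z^3/243 - 16*z/45


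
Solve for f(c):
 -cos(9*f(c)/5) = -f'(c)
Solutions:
 -c - 5*log(sin(9*f(c)/5) - 1)/18 + 5*log(sin(9*f(c)/5) + 1)/18 = C1


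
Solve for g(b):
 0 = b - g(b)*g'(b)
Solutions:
 g(b) = -sqrt(C1 + b^2)
 g(b) = sqrt(C1 + b^2)


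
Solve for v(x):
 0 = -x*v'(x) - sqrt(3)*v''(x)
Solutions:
 v(x) = C1 + C2*erf(sqrt(2)*3^(3/4)*x/6)


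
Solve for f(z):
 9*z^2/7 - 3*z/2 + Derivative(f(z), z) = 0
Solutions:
 f(z) = C1 - 3*z^3/7 + 3*z^2/4


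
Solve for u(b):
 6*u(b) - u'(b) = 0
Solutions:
 u(b) = C1*exp(6*b)


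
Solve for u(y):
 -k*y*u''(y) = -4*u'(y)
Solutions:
 u(y) = C1 + y^(((re(k) + 4)*re(k) + im(k)^2)/(re(k)^2 + im(k)^2))*(C2*sin(4*log(y)*Abs(im(k))/(re(k)^2 + im(k)^2)) + C3*cos(4*log(y)*im(k)/(re(k)^2 + im(k)^2)))


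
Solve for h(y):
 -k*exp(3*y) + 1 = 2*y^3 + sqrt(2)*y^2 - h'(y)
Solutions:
 h(y) = C1 + k*exp(3*y)/3 + y^4/2 + sqrt(2)*y^3/3 - y


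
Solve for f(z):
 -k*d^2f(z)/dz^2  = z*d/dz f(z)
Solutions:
 f(z) = C1 + C2*sqrt(k)*erf(sqrt(2)*z*sqrt(1/k)/2)


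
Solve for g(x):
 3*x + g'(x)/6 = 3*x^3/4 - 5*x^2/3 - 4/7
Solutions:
 g(x) = C1 + 9*x^4/8 - 10*x^3/3 - 9*x^2 - 24*x/7


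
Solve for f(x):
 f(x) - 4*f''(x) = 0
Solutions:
 f(x) = C1*exp(-x/2) + C2*exp(x/2)


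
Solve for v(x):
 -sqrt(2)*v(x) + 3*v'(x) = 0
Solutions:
 v(x) = C1*exp(sqrt(2)*x/3)


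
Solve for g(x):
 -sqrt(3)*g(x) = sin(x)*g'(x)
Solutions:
 g(x) = C1*(cos(x) + 1)^(sqrt(3)/2)/(cos(x) - 1)^(sqrt(3)/2)


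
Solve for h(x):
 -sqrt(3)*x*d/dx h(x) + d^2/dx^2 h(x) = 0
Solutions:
 h(x) = C1 + C2*erfi(sqrt(2)*3^(1/4)*x/2)


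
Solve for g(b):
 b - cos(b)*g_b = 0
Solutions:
 g(b) = C1 + Integral(b/cos(b), b)


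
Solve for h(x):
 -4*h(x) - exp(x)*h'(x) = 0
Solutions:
 h(x) = C1*exp(4*exp(-x))


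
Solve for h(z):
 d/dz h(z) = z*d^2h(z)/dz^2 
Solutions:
 h(z) = C1 + C2*z^2


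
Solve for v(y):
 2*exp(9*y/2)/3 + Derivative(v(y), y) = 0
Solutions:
 v(y) = C1 - 4*exp(9*y/2)/27


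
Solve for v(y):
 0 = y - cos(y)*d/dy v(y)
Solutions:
 v(y) = C1 + Integral(y/cos(y), y)


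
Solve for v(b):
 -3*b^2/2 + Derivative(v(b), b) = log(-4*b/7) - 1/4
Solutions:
 v(b) = C1 + b^3/2 + b*log(-b) + b*(-log(7) - 5/4 + 2*log(2))


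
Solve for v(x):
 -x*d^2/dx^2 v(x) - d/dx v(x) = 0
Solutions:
 v(x) = C1 + C2*log(x)


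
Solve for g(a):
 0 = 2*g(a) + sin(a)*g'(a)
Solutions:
 g(a) = C1*(cos(a) + 1)/(cos(a) - 1)


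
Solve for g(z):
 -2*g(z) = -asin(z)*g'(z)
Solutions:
 g(z) = C1*exp(2*Integral(1/asin(z), z))


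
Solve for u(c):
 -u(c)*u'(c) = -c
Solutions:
 u(c) = -sqrt(C1 + c^2)
 u(c) = sqrt(C1 + c^2)


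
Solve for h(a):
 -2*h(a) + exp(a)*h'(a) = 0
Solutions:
 h(a) = C1*exp(-2*exp(-a))


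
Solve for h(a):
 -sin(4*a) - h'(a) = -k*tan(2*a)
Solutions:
 h(a) = C1 - k*log(cos(2*a))/2 + cos(4*a)/4


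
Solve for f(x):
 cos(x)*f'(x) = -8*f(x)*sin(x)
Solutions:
 f(x) = C1*cos(x)^8


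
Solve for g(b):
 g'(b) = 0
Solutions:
 g(b) = C1


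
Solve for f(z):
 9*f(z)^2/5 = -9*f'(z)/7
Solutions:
 f(z) = 5/(C1 + 7*z)


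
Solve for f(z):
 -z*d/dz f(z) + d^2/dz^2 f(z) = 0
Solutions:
 f(z) = C1 + C2*erfi(sqrt(2)*z/2)


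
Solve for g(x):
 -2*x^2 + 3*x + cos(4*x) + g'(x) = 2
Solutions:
 g(x) = C1 + 2*x^3/3 - 3*x^2/2 + 2*x - sin(4*x)/4


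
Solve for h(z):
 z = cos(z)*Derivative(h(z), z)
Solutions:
 h(z) = C1 + Integral(z/cos(z), z)


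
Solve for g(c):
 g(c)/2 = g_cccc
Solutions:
 g(c) = C1*exp(-2^(3/4)*c/2) + C2*exp(2^(3/4)*c/2) + C3*sin(2^(3/4)*c/2) + C4*cos(2^(3/4)*c/2)


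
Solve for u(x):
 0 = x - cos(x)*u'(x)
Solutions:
 u(x) = C1 + Integral(x/cos(x), x)


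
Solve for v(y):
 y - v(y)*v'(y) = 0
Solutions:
 v(y) = -sqrt(C1 + y^2)
 v(y) = sqrt(C1 + y^2)


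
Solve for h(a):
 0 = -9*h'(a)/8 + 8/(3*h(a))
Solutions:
 h(a) = -sqrt(C1 + 384*a)/9
 h(a) = sqrt(C1 + 384*a)/9


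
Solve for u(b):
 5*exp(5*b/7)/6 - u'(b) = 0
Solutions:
 u(b) = C1 + 7*exp(5*b/7)/6


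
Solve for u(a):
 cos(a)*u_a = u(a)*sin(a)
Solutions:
 u(a) = C1/cos(a)


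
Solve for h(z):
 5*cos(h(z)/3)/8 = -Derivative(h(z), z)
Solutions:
 5*z/8 - 3*log(sin(h(z)/3) - 1)/2 + 3*log(sin(h(z)/3) + 1)/2 = C1


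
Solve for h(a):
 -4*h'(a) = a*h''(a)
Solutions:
 h(a) = C1 + C2/a^3


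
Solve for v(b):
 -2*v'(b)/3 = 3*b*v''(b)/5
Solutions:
 v(b) = C1 + C2/b^(1/9)


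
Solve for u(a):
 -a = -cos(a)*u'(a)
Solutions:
 u(a) = C1 + Integral(a/cos(a), a)


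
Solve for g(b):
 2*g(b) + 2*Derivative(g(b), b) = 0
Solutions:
 g(b) = C1*exp(-b)


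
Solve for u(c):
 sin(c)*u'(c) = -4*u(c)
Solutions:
 u(c) = C1*(cos(c)^2 + 2*cos(c) + 1)/(cos(c)^2 - 2*cos(c) + 1)


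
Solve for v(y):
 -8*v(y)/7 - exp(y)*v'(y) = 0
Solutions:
 v(y) = C1*exp(8*exp(-y)/7)


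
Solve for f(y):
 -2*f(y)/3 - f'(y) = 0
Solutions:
 f(y) = C1*exp(-2*y/3)


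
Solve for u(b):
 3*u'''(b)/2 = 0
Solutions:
 u(b) = C1 + C2*b + C3*b^2


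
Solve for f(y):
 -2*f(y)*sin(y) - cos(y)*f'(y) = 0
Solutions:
 f(y) = C1*cos(y)^2


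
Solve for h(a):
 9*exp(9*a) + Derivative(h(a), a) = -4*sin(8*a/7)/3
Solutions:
 h(a) = C1 - exp(9*a) + 7*cos(8*a/7)/6


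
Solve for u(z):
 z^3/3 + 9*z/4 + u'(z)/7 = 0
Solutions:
 u(z) = C1 - 7*z^4/12 - 63*z^2/8


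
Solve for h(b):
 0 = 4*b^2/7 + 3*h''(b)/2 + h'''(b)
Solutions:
 h(b) = C1 + C2*b + C3*exp(-3*b/2) - 2*b^4/63 + 16*b^3/189 - 32*b^2/189


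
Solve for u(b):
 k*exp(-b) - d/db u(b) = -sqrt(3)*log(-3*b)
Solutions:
 u(b) = C1 + sqrt(3)*b*log(-b) + sqrt(3)*b*(-1 + log(3)) - k*exp(-b)


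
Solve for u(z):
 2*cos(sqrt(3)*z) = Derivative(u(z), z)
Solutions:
 u(z) = C1 + 2*sqrt(3)*sin(sqrt(3)*z)/3


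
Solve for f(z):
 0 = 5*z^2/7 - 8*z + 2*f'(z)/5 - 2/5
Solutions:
 f(z) = C1 - 25*z^3/42 + 10*z^2 + z


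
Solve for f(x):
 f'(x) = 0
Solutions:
 f(x) = C1


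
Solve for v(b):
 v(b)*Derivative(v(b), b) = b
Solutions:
 v(b) = -sqrt(C1 + b^2)
 v(b) = sqrt(C1 + b^2)


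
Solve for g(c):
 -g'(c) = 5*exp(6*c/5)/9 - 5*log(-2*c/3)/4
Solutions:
 g(c) = C1 + 5*c*log(-c)/4 + 5*c*(-log(3) - 1 + log(2))/4 - 25*exp(6*c/5)/54


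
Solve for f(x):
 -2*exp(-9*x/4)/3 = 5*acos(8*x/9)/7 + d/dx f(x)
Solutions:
 f(x) = C1 - 5*x*acos(8*x/9)/7 + 5*sqrt(81 - 64*x^2)/56 + 8*exp(-9*x/4)/27


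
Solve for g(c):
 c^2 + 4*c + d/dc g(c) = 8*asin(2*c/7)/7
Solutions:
 g(c) = C1 - c^3/3 - 2*c^2 + 8*c*asin(2*c/7)/7 + 4*sqrt(49 - 4*c^2)/7


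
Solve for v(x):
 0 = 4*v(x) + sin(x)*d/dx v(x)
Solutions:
 v(x) = C1*(cos(x)^2 + 2*cos(x) + 1)/(cos(x)^2 - 2*cos(x) + 1)


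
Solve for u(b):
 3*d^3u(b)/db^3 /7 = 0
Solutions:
 u(b) = C1 + C2*b + C3*b^2


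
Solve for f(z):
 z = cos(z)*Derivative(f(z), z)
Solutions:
 f(z) = C1 + Integral(z/cos(z), z)


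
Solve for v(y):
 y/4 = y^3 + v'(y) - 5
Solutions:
 v(y) = C1 - y^4/4 + y^2/8 + 5*y


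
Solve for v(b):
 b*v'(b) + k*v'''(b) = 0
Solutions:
 v(b) = C1 + Integral(C2*airyai(b*(-1/k)^(1/3)) + C3*airybi(b*(-1/k)^(1/3)), b)


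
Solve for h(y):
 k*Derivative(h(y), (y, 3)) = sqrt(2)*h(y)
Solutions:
 h(y) = C1*exp(2^(1/6)*y*(1/k)^(1/3)) + C2*exp(2^(1/6)*y*(-1 + sqrt(3)*I)*(1/k)^(1/3)/2) + C3*exp(-2^(1/6)*y*(1 + sqrt(3)*I)*(1/k)^(1/3)/2)


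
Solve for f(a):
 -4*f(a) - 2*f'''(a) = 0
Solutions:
 f(a) = C3*exp(-2^(1/3)*a) + (C1*sin(2^(1/3)*sqrt(3)*a/2) + C2*cos(2^(1/3)*sqrt(3)*a/2))*exp(2^(1/3)*a/2)


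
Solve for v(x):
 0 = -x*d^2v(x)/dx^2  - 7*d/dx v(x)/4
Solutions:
 v(x) = C1 + C2/x^(3/4)


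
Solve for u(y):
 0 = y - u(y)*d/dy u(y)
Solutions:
 u(y) = -sqrt(C1 + y^2)
 u(y) = sqrt(C1 + y^2)


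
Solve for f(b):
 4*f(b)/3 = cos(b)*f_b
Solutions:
 f(b) = C1*(sin(b) + 1)^(2/3)/(sin(b) - 1)^(2/3)


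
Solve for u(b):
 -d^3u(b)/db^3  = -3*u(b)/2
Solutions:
 u(b) = C3*exp(2^(2/3)*3^(1/3)*b/2) + (C1*sin(2^(2/3)*3^(5/6)*b/4) + C2*cos(2^(2/3)*3^(5/6)*b/4))*exp(-2^(2/3)*3^(1/3)*b/4)


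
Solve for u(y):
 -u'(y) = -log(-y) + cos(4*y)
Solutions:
 u(y) = C1 + y*log(-y) - y - sin(4*y)/4


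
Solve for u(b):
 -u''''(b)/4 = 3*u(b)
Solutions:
 u(b) = (C1*sin(3^(1/4)*b) + C2*cos(3^(1/4)*b))*exp(-3^(1/4)*b) + (C3*sin(3^(1/4)*b) + C4*cos(3^(1/4)*b))*exp(3^(1/4)*b)


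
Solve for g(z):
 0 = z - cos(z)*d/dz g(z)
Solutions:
 g(z) = C1 + Integral(z/cos(z), z)


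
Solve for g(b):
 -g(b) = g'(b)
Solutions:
 g(b) = C1*exp(-b)


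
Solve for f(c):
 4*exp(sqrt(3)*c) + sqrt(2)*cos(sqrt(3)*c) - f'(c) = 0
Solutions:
 f(c) = C1 + 4*sqrt(3)*exp(sqrt(3)*c)/3 + sqrt(6)*sin(sqrt(3)*c)/3


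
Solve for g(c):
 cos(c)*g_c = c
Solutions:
 g(c) = C1 + Integral(c/cos(c), c)


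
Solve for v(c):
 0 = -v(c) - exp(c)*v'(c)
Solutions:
 v(c) = C1*exp(exp(-c))


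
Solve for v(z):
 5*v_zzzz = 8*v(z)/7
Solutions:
 v(z) = C1*exp(-70^(3/4)*z/35) + C2*exp(70^(3/4)*z/35) + C3*sin(70^(3/4)*z/35) + C4*cos(70^(3/4)*z/35)


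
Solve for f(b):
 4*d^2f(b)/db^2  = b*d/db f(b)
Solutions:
 f(b) = C1 + C2*erfi(sqrt(2)*b/4)


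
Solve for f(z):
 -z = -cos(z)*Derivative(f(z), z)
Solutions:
 f(z) = C1 + Integral(z/cos(z), z)


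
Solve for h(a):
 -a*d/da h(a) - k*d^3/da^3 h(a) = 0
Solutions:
 h(a) = C1 + Integral(C2*airyai(a*(-1/k)^(1/3)) + C3*airybi(a*(-1/k)^(1/3)), a)


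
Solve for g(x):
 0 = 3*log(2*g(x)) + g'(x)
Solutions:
 Integral(1/(log(_y) + log(2)), (_y, g(x)))/3 = C1 - x


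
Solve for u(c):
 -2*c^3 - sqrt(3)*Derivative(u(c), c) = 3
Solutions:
 u(c) = C1 - sqrt(3)*c^4/6 - sqrt(3)*c


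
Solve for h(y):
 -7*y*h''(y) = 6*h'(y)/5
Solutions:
 h(y) = C1 + C2*y^(29/35)


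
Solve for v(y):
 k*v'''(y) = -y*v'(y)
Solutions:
 v(y) = C1 + Integral(C2*airyai(y*(-1/k)^(1/3)) + C3*airybi(y*(-1/k)^(1/3)), y)


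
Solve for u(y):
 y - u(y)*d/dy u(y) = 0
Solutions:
 u(y) = -sqrt(C1 + y^2)
 u(y) = sqrt(C1 + y^2)


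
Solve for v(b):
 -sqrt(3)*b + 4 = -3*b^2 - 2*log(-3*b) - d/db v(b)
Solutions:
 v(b) = C1 - b^3 + sqrt(3)*b^2/2 - 2*b*log(-b) + 2*b*(-log(3) - 1)


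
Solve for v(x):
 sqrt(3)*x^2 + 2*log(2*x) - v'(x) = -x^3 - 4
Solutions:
 v(x) = C1 + x^4/4 + sqrt(3)*x^3/3 + 2*x*log(x) + x*log(4) + 2*x


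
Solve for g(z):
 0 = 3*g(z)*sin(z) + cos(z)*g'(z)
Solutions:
 g(z) = C1*cos(z)^3


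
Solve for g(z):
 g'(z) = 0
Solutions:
 g(z) = C1


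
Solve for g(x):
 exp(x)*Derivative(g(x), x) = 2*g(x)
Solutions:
 g(x) = C1*exp(-2*exp(-x))


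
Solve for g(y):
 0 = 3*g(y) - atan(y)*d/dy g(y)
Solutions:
 g(y) = C1*exp(3*Integral(1/atan(y), y))


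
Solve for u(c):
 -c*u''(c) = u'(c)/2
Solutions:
 u(c) = C1 + C2*sqrt(c)


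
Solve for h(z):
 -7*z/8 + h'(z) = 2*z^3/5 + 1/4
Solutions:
 h(z) = C1 + z^4/10 + 7*z^2/16 + z/4


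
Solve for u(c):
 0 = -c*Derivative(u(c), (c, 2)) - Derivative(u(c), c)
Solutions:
 u(c) = C1 + C2*log(c)


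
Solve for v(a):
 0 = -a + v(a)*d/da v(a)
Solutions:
 v(a) = -sqrt(C1 + a^2)
 v(a) = sqrt(C1 + a^2)


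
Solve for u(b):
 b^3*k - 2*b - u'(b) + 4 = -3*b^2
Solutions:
 u(b) = C1 + b^4*k/4 + b^3 - b^2 + 4*b


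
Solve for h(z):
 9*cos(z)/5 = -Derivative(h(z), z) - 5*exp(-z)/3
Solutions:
 h(z) = C1 - 9*sin(z)/5 + 5*exp(-z)/3


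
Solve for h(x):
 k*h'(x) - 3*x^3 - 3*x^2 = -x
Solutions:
 h(x) = C1 + 3*x^4/(4*k) + x^3/k - x^2/(2*k)


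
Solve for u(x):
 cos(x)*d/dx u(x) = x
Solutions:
 u(x) = C1 + Integral(x/cos(x), x)


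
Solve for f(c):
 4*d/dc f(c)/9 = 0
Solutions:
 f(c) = C1


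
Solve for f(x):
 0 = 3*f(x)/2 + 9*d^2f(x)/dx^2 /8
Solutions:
 f(x) = C1*sin(2*sqrt(3)*x/3) + C2*cos(2*sqrt(3)*x/3)


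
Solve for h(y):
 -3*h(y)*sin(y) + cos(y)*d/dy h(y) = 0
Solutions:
 h(y) = C1/cos(y)^3


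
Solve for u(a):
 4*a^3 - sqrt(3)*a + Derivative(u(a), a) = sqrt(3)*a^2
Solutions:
 u(a) = C1 - a^4 + sqrt(3)*a^3/3 + sqrt(3)*a^2/2


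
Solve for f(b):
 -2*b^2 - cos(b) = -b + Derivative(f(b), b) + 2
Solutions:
 f(b) = C1 - 2*b^3/3 + b^2/2 - 2*b - sin(b)


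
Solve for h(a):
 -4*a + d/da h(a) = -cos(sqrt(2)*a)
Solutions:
 h(a) = C1 + 2*a^2 - sqrt(2)*sin(sqrt(2)*a)/2


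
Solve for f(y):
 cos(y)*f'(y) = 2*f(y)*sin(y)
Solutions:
 f(y) = C1/cos(y)^2


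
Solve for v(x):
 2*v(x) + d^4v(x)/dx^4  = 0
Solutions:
 v(x) = (C1*sin(2^(3/4)*x/2) + C2*cos(2^(3/4)*x/2))*exp(-2^(3/4)*x/2) + (C3*sin(2^(3/4)*x/2) + C4*cos(2^(3/4)*x/2))*exp(2^(3/4)*x/2)


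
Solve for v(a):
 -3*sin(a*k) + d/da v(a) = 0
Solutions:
 v(a) = C1 - 3*cos(a*k)/k


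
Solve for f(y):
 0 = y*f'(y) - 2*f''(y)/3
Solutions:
 f(y) = C1 + C2*erfi(sqrt(3)*y/2)


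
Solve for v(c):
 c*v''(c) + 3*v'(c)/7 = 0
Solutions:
 v(c) = C1 + C2*c^(4/7)


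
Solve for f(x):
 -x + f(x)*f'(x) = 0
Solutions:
 f(x) = -sqrt(C1 + x^2)
 f(x) = sqrt(C1 + x^2)


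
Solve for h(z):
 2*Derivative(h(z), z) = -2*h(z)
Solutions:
 h(z) = C1*exp(-z)


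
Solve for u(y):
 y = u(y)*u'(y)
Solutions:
 u(y) = -sqrt(C1 + y^2)
 u(y) = sqrt(C1 + y^2)


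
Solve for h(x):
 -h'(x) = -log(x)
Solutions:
 h(x) = C1 + x*log(x) - x


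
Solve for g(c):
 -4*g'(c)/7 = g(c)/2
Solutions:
 g(c) = C1*exp(-7*c/8)


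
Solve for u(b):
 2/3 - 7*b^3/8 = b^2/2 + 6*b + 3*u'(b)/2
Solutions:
 u(b) = C1 - 7*b^4/48 - b^3/9 - 2*b^2 + 4*b/9


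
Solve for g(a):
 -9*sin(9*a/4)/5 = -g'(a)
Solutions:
 g(a) = C1 - 4*cos(9*a/4)/5


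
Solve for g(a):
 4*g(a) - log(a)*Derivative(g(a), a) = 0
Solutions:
 g(a) = C1*exp(4*li(a))


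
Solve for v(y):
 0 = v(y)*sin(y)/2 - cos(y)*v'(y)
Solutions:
 v(y) = C1/sqrt(cos(y))


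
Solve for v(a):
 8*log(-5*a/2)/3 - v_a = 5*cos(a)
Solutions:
 v(a) = C1 + 8*a*log(-a)/3 - 8*a/3 - 8*a*log(2)/3 + 8*a*log(5)/3 - 5*sin(a)


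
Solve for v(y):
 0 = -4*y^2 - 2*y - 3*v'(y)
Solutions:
 v(y) = C1 - 4*y^3/9 - y^2/3


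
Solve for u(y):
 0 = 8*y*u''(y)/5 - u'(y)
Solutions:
 u(y) = C1 + C2*y^(13/8)


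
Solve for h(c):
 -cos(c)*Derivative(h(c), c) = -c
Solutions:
 h(c) = C1 + Integral(c/cos(c), c)


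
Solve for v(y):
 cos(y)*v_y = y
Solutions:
 v(y) = C1 + Integral(y/cos(y), y)


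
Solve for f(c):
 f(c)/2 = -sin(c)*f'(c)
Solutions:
 f(c) = C1*(cos(c) + 1)^(1/4)/(cos(c) - 1)^(1/4)


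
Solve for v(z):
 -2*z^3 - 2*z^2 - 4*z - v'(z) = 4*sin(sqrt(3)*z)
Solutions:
 v(z) = C1 - z^4/2 - 2*z^3/3 - 2*z^2 + 4*sqrt(3)*cos(sqrt(3)*z)/3


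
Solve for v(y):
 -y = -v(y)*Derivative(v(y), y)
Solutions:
 v(y) = -sqrt(C1 + y^2)
 v(y) = sqrt(C1 + y^2)


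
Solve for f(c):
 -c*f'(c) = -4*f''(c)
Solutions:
 f(c) = C1 + C2*erfi(sqrt(2)*c/4)


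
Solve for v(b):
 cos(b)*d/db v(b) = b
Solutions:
 v(b) = C1 + Integral(b/cos(b), b)


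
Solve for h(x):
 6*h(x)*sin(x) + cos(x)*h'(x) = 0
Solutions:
 h(x) = C1*cos(x)^6


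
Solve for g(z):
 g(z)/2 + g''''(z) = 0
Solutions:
 g(z) = (C1*sin(2^(1/4)*z/2) + C2*cos(2^(1/4)*z/2))*exp(-2^(1/4)*z/2) + (C3*sin(2^(1/4)*z/2) + C4*cos(2^(1/4)*z/2))*exp(2^(1/4)*z/2)


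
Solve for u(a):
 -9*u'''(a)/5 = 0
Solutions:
 u(a) = C1 + C2*a + C3*a^2


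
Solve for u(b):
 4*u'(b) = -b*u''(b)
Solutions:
 u(b) = C1 + C2/b^3


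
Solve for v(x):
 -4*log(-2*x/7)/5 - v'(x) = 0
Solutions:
 v(x) = C1 - 4*x*log(-x)/5 + 4*x*(-log(2) + 1 + log(7))/5


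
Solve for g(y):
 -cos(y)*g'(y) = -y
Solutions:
 g(y) = C1 + Integral(y/cos(y), y)


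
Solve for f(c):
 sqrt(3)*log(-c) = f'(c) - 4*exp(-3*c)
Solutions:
 f(c) = C1 + sqrt(3)*c*log(-c) - sqrt(3)*c - 4*exp(-3*c)/3


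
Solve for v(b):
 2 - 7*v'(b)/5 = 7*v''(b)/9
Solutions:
 v(b) = C1 + C2*exp(-9*b/5) + 10*b/7


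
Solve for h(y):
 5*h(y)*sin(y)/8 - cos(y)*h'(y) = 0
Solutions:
 h(y) = C1/cos(y)^(5/8)


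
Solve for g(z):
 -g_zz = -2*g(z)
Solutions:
 g(z) = C1*exp(-sqrt(2)*z) + C2*exp(sqrt(2)*z)


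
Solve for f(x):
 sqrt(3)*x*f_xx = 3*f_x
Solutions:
 f(x) = C1 + C2*x^(1 + sqrt(3))


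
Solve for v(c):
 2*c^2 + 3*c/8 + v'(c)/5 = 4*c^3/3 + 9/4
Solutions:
 v(c) = C1 + 5*c^4/3 - 10*c^3/3 - 15*c^2/16 + 45*c/4


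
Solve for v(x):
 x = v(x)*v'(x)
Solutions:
 v(x) = -sqrt(C1 + x^2)
 v(x) = sqrt(C1 + x^2)


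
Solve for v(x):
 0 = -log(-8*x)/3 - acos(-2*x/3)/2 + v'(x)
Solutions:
 v(x) = C1 + x*log(-x)/3 + x*acos(-2*x/3)/2 - x/3 + x*log(2) + sqrt(9 - 4*x^2)/4


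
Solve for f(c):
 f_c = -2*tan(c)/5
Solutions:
 f(c) = C1 + 2*log(cos(c))/5


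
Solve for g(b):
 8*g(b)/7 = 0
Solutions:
 g(b) = 0


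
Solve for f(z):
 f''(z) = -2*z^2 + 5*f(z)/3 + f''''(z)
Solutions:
 f(z) = 6*z^2/5 + (C1*sin(3^(3/4)*5^(1/4)*z*sin(atan(sqrt(51)/3)/2)/3) + C2*cos(3^(3/4)*5^(1/4)*z*sin(atan(sqrt(51)/3)/2)/3))*exp(-3^(3/4)*5^(1/4)*z*cos(atan(sqrt(51)/3)/2)/3) + (C3*sin(3^(3/4)*5^(1/4)*z*sin(atan(sqrt(51)/3)/2)/3) + C4*cos(3^(3/4)*5^(1/4)*z*sin(atan(sqrt(51)/3)/2)/3))*exp(3^(3/4)*5^(1/4)*z*cos(atan(sqrt(51)/3)/2)/3) + 36/25


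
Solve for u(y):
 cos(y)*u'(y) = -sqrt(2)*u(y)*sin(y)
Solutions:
 u(y) = C1*cos(y)^(sqrt(2))


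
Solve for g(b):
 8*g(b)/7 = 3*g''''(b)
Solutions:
 g(b) = C1*exp(-42^(3/4)*b/21) + C2*exp(42^(3/4)*b/21) + C3*sin(42^(3/4)*b/21) + C4*cos(42^(3/4)*b/21)


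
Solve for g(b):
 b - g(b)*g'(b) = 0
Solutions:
 g(b) = -sqrt(C1 + b^2)
 g(b) = sqrt(C1 + b^2)


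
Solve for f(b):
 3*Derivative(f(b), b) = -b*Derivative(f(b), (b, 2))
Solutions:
 f(b) = C1 + C2/b^2


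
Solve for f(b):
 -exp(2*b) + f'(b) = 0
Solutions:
 f(b) = C1 + exp(2*b)/2


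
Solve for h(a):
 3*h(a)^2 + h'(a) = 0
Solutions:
 h(a) = 1/(C1 + 3*a)


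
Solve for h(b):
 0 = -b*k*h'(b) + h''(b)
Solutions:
 h(b) = Piecewise((-sqrt(2)*sqrt(pi)*C1*erf(sqrt(2)*b*sqrt(-k)/2)/(2*sqrt(-k)) - C2, (k > 0) | (k < 0)), (-C1*b - C2, True))


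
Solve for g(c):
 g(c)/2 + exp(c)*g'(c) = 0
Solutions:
 g(c) = C1*exp(exp(-c)/2)


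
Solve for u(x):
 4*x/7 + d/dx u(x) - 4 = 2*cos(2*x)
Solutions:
 u(x) = C1 - 2*x^2/7 + 4*x + 2*sin(x)*cos(x)


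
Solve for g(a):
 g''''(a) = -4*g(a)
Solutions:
 g(a) = (C1*sin(a) + C2*cos(a))*exp(-a) + (C3*sin(a) + C4*cos(a))*exp(a)


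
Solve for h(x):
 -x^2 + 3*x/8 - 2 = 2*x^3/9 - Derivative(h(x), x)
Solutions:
 h(x) = C1 + x^4/18 + x^3/3 - 3*x^2/16 + 2*x


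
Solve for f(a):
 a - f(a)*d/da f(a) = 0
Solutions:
 f(a) = -sqrt(C1 + a^2)
 f(a) = sqrt(C1 + a^2)


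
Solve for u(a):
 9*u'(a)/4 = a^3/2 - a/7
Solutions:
 u(a) = C1 + a^4/18 - 2*a^2/63


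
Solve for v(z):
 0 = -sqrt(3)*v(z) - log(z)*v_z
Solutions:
 v(z) = C1*exp(-sqrt(3)*li(z))


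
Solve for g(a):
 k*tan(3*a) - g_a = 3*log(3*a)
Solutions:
 g(a) = C1 - 3*a*log(a) - 3*a*log(3) + 3*a - k*log(cos(3*a))/3


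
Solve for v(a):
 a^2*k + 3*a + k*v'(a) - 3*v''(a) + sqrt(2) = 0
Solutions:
 v(a) = C1 + C2*exp(a*k/3) - a^3/3 - 9*a^2/(2*k) - sqrt(2)*a/k - 27*a/k^2


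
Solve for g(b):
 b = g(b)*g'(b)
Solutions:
 g(b) = -sqrt(C1 + b^2)
 g(b) = sqrt(C1 + b^2)


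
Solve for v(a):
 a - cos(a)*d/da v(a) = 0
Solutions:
 v(a) = C1 + Integral(a/cos(a), a)


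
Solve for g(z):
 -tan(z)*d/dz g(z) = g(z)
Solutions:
 g(z) = C1/sin(z)


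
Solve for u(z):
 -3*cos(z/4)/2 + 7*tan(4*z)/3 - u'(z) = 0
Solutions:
 u(z) = C1 - 7*log(cos(4*z))/12 - 6*sin(z/4)


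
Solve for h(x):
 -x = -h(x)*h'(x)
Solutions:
 h(x) = -sqrt(C1 + x^2)
 h(x) = sqrt(C1 + x^2)


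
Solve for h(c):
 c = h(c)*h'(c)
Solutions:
 h(c) = -sqrt(C1 + c^2)
 h(c) = sqrt(C1 + c^2)


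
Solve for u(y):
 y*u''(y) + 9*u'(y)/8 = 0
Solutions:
 u(y) = C1 + C2/y^(1/8)


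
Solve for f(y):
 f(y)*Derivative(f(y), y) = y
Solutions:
 f(y) = -sqrt(C1 + y^2)
 f(y) = sqrt(C1 + y^2)


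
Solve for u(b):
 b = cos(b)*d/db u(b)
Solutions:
 u(b) = C1 + Integral(b/cos(b), b)


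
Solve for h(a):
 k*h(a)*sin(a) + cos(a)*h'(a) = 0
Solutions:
 h(a) = C1*exp(k*log(cos(a)))


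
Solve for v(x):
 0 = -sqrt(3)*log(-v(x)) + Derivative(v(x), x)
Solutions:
 -li(-v(x)) = C1 + sqrt(3)*x


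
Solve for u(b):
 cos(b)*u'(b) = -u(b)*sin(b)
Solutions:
 u(b) = C1*cos(b)


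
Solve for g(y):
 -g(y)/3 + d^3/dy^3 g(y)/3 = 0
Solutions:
 g(y) = C3*exp(y) + (C1*sin(sqrt(3)*y/2) + C2*cos(sqrt(3)*y/2))*exp(-y/2)


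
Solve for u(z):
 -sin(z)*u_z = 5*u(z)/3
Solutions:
 u(z) = C1*(cos(z) + 1)^(5/6)/(cos(z) - 1)^(5/6)


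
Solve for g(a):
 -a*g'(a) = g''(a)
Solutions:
 g(a) = C1 + C2*erf(sqrt(2)*a/2)


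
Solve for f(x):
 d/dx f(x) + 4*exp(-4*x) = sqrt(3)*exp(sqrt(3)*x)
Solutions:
 f(x) = C1 + exp(sqrt(3)*x) + exp(-4*x)


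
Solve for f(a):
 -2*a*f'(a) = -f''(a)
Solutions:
 f(a) = C1 + C2*erfi(a)


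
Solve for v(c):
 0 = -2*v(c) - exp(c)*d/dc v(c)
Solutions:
 v(c) = C1*exp(2*exp(-c))


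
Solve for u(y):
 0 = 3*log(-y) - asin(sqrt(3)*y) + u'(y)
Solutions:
 u(y) = C1 - 3*y*log(-y) + y*asin(sqrt(3)*y) + 3*y + sqrt(3)*sqrt(1 - 3*y^2)/3


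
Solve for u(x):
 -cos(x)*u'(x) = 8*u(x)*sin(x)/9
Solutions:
 u(x) = C1*cos(x)^(8/9)


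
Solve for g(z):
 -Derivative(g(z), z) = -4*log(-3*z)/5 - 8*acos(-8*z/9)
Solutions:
 g(z) = C1 + 4*z*log(-z)/5 + 8*z*acos(-8*z/9) - 4*z/5 + 4*z*log(3)/5 + sqrt(81 - 64*z^2)


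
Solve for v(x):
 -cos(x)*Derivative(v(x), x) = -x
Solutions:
 v(x) = C1 + Integral(x/cos(x), x)


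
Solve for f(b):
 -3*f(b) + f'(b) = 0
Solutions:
 f(b) = C1*exp(3*b)


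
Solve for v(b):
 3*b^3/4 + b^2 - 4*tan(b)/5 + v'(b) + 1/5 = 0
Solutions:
 v(b) = C1 - 3*b^4/16 - b^3/3 - b/5 - 4*log(cos(b))/5
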